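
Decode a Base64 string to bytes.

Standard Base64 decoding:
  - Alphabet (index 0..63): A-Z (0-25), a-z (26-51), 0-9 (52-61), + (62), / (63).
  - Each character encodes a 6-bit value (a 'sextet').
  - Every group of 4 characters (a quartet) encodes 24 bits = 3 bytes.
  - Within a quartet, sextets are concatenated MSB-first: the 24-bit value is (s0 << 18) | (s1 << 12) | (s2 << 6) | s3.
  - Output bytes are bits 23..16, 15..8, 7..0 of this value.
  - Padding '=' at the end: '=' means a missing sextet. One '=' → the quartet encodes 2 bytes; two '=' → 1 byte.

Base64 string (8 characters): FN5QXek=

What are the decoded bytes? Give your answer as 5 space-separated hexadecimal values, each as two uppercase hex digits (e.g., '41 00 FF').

After char 0 ('F'=5): chars_in_quartet=1 acc=0x5 bytes_emitted=0
After char 1 ('N'=13): chars_in_quartet=2 acc=0x14D bytes_emitted=0
After char 2 ('5'=57): chars_in_quartet=3 acc=0x5379 bytes_emitted=0
After char 3 ('Q'=16): chars_in_quartet=4 acc=0x14DE50 -> emit 14 DE 50, reset; bytes_emitted=3
After char 4 ('X'=23): chars_in_quartet=1 acc=0x17 bytes_emitted=3
After char 5 ('e'=30): chars_in_quartet=2 acc=0x5DE bytes_emitted=3
After char 6 ('k'=36): chars_in_quartet=3 acc=0x177A4 bytes_emitted=3
Padding '=': partial quartet acc=0x177A4 -> emit 5D E9; bytes_emitted=5

Answer: 14 DE 50 5D E9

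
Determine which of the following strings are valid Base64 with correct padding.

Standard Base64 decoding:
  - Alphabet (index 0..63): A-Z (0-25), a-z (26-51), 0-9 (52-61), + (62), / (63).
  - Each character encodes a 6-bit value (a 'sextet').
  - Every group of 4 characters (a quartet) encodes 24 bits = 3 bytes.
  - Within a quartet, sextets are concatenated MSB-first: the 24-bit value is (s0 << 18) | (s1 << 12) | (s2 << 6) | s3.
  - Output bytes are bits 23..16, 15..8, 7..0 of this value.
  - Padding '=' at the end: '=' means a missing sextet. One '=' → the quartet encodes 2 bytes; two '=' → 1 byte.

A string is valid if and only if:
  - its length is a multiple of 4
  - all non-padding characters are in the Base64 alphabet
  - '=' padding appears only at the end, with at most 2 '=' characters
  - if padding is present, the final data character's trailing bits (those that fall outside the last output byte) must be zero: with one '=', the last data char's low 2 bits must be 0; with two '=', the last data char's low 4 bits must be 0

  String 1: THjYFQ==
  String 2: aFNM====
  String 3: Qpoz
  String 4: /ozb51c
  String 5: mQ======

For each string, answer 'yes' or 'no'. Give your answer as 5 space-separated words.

Answer: yes no yes no no

Derivation:
String 1: 'THjYFQ==' → valid
String 2: 'aFNM====' → invalid (4 pad chars (max 2))
String 3: 'Qpoz' → valid
String 4: '/ozb51c' → invalid (len=7 not mult of 4)
String 5: 'mQ======' → invalid (6 pad chars (max 2))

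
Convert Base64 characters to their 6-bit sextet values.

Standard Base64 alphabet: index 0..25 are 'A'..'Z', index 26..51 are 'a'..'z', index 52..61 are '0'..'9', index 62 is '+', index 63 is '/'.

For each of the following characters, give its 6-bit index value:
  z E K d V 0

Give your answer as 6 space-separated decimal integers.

Answer: 51 4 10 29 21 52

Derivation:
'z': a..z range, 26 + ord('z') − ord('a') = 51
'E': A..Z range, ord('E') − ord('A') = 4
'K': A..Z range, ord('K') − ord('A') = 10
'd': a..z range, 26 + ord('d') − ord('a') = 29
'V': A..Z range, ord('V') − ord('A') = 21
'0': 0..9 range, 52 + ord('0') − ord('0') = 52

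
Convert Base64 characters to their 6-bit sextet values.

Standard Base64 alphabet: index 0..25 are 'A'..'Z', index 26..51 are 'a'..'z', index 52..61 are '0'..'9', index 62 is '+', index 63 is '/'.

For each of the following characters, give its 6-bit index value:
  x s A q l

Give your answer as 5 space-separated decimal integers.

Answer: 49 44 0 42 37

Derivation:
'x': a..z range, 26 + ord('x') − ord('a') = 49
's': a..z range, 26 + ord('s') − ord('a') = 44
'A': A..Z range, ord('A') − ord('A') = 0
'q': a..z range, 26 + ord('q') − ord('a') = 42
'l': a..z range, 26 + ord('l') − ord('a') = 37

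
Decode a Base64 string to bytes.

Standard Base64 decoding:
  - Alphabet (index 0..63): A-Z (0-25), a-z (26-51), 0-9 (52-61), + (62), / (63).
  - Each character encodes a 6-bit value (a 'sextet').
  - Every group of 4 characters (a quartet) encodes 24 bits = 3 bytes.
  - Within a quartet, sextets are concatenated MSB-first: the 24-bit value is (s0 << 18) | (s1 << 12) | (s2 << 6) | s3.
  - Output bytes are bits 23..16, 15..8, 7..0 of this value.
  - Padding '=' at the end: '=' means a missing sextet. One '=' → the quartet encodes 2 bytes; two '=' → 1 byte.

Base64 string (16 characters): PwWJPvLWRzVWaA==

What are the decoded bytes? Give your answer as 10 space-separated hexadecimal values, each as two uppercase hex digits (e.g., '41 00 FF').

Answer: 3F 05 89 3E F2 D6 47 35 56 68

Derivation:
After char 0 ('P'=15): chars_in_quartet=1 acc=0xF bytes_emitted=0
After char 1 ('w'=48): chars_in_quartet=2 acc=0x3F0 bytes_emitted=0
After char 2 ('W'=22): chars_in_quartet=3 acc=0xFC16 bytes_emitted=0
After char 3 ('J'=9): chars_in_quartet=4 acc=0x3F0589 -> emit 3F 05 89, reset; bytes_emitted=3
After char 4 ('P'=15): chars_in_quartet=1 acc=0xF bytes_emitted=3
After char 5 ('v'=47): chars_in_quartet=2 acc=0x3EF bytes_emitted=3
After char 6 ('L'=11): chars_in_quartet=3 acc=0xFBCB bytes_emitted=3
After char 7 ('W'=22): chars_in_quartet=4 acc=0x3EF2D6 -> emit 3E F2 D6, reset; bytes_emitted=6
After char 8 ('R'=17): chars_in_quartet=1 acc=0x11 bytes_emitted=6
After char 9 ('z'=51): chars_in_quartet=2 acc=0x473 bytes_emitted=6
After char 10 ('V'=21): chars_in_quartet=3 acc=0x11CD5 bytes_emitted=6
After char 11 ('W'=22): chars_in_quartet=4 acc=0x473556 -> emit 47 35 56, reset; bytes_emitted=9
After char 12 ('a'=26): chars_in_quartet=1 acc=0x1A bytes_emitted=9
After char 13 ('A'=0): chars_in_quartet=2 acc=0x680 bytes_emitted=9
Padding '==': partial quartet acc=0x680 -> emit 68; bytes_emitted=10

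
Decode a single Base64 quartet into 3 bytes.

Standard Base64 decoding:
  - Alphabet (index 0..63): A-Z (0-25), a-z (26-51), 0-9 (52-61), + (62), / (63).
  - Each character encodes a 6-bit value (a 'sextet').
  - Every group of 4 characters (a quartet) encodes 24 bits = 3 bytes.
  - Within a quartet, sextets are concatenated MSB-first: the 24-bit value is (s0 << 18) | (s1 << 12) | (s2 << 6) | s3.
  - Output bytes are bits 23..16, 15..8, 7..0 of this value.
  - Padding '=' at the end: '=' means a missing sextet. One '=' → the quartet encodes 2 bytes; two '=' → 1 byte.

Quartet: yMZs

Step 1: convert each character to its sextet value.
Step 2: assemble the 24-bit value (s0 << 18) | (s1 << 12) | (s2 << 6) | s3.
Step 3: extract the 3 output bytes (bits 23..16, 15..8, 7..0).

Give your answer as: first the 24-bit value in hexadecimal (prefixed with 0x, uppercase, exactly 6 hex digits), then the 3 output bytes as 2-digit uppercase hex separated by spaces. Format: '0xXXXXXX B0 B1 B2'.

Answer: 0xC8C66C C8 C6 6C

Derivation:
Sextets: y=50, M=12, Z=25, s=44
24-bit: (50<<18) | (12<<12) | (25<<6) | 44
      = 0xC80000 | 0x00C000 | 0x000640 | 0x00002C
      = 0xC8C66C
Bytes: (v>>16)&0xFF=C8, (v>>8)&0xFF=C6, v&0xFF=6C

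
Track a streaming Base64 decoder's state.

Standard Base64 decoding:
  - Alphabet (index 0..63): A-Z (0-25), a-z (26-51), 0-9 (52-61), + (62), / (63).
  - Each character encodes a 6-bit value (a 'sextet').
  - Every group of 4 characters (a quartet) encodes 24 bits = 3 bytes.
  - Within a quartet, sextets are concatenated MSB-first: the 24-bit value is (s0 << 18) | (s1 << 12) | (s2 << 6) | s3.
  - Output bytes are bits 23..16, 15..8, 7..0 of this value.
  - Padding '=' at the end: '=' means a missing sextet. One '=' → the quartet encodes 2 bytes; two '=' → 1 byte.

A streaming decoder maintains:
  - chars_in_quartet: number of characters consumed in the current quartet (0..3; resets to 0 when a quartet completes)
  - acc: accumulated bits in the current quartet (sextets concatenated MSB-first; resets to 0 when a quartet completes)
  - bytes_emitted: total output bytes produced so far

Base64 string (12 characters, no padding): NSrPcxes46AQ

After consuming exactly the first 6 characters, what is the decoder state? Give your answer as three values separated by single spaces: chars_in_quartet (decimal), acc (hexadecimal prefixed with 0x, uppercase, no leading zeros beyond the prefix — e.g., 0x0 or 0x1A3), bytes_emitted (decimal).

After char 0 ('N'=13): chars_in_quartet=1 acc=0xD bytes_emitted=0
After char 1 ('S'=18): chars_in_quartet=2 acc=0x352 bytes_emitted=0
After char 2 ('r'=43): chars_in_quartet=3 acc=0xD4AB bytes_emitted=0
After char 3 ('P'=15): chars_in_quartet=4 acc=0x352ACF -> emit 35 2A CF, reset; bytes_emitted=3
After char 4 ('c'=28): chars_in_quartet=1 acc=0x1C bytes_emitted=3
After char 5 ('x'=49): chars_in_quartet=2 acc=0x731 bytes_emitted=3

Answer: 2 0x731 3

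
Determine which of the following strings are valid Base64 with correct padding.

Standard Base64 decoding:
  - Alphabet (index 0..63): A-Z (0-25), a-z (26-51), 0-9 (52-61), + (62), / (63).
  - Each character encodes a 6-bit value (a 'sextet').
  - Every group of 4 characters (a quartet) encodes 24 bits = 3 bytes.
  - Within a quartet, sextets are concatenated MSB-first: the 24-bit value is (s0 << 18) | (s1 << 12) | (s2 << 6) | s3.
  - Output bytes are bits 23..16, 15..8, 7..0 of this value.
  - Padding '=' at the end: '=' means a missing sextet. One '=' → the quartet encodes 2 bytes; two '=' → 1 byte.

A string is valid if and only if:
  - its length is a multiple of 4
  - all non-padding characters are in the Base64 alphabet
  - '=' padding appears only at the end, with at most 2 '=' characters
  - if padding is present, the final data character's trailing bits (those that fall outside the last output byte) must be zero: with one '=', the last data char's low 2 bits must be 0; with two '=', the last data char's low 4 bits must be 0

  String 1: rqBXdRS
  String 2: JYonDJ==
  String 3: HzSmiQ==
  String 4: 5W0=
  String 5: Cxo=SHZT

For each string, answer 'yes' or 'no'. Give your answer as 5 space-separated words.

Answer: no no yes yes no

Derivation:
String 1: 'rqBXdRS' → invalid (len=7 not mult of 4)
String 2: 'JYonDJ==' → invalid (bad trailing bits)
String 3: 'HzSmiQ==' → valid
String 4: '5W0=' → valid
String 5: 'Cxo=SHZT' → invalid (bad char(s): ['=']; '=' in middle)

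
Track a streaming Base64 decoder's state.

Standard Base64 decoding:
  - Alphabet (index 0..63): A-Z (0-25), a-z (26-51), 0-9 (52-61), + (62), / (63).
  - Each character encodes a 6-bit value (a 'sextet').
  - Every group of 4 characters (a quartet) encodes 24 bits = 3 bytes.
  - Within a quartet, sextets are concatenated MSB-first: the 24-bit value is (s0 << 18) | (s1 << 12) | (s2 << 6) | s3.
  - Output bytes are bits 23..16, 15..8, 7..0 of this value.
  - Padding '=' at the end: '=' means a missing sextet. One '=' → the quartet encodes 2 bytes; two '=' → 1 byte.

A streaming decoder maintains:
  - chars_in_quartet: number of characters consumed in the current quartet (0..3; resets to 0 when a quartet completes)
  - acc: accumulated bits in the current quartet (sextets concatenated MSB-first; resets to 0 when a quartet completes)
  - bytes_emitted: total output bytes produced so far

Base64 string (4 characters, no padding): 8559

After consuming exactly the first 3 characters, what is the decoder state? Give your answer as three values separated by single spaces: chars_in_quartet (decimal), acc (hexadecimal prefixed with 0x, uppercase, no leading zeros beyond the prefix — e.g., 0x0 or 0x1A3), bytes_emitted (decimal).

After char 0 ('8'=60): chars_in_quartet=1 acc=0x3C bytes_emitted=0
After char 1 ('5'=57): chars_in_quartet=2 acc=0xF39 bytes_emitted=0
After char 2 ('5'=57): chars_in_quartet=3 acc=0x3CE79 bytes_emitted=0

Answer: 3 0x3CE79 0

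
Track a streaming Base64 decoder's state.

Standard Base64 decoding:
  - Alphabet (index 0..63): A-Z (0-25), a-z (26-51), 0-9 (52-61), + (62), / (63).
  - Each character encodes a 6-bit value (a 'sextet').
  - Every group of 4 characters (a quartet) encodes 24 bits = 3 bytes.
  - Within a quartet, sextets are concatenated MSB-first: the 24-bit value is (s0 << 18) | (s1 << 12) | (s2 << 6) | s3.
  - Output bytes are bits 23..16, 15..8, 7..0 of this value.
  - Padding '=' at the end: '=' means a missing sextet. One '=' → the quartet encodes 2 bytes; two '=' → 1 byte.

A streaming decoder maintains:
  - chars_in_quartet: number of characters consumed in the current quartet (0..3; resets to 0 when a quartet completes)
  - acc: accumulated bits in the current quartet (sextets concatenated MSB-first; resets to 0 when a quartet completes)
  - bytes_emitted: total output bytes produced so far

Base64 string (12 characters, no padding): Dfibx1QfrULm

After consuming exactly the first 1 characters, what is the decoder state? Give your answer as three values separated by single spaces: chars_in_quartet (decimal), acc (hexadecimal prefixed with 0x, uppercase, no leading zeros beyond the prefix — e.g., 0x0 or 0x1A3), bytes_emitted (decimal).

Answer: 1 0x3 0

Derivation:
After char 0 ('D'=3): chars_in_quartet=1 acc=0x3 bytes_emitted=0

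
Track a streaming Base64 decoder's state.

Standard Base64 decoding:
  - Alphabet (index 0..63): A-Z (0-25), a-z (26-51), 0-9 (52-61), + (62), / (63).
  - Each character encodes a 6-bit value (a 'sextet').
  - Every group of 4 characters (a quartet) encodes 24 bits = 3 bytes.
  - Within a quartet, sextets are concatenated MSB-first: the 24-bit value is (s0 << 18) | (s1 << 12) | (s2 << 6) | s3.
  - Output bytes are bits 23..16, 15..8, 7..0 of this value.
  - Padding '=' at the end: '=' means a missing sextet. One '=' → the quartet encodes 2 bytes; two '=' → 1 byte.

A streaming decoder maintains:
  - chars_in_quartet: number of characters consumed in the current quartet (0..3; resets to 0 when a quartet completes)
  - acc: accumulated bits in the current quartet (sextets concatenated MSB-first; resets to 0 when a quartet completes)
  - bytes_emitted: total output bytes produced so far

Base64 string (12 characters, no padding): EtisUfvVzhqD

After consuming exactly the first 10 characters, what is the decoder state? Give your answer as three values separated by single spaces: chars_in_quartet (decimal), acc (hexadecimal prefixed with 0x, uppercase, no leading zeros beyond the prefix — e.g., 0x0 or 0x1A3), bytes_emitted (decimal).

After char 0 ('E'=4): chars_in_quartet=1 acc=0x4 bytes_emitted=0
After char 1 ('t'=45): chars_in_quartet=2 acc=0x12D bytes_emitted=0
After char 2 ('i'=34): chars_in_quartet=3 acc=0x4B62 bytes_emitted=0
After char 3 ('s'=44): chars_in_quartet=4 acc=0x12D8AC -> emit 12 D8 AC, reset; bytes_emitted=3
After char 4 ('U'=20): chars_in_quartet=1 acc=0x14 bytes_emitted=3
After char 5 ('f'=31): chars_in_quartet=2 acc=0x51F bytes_emitted=3
After char 6 ('v'=47): chars_in_quartet=3 acc=0x147EF bytes_emitted=3
After char 7 ('V'=21): chars_in_quartet=4 acc=0x51FBD5 -> emit 51 FB D5, reset; bytes_emitted=6
After char 8 ('z'=51): chars_in_quartet=1 acc=0x33 bytes_emitted=6
After char 9 ('h'=33): chars_in_quartet=2 acc=0xCE1 bytes_emitted=6

Answer: 2 0xCE1 6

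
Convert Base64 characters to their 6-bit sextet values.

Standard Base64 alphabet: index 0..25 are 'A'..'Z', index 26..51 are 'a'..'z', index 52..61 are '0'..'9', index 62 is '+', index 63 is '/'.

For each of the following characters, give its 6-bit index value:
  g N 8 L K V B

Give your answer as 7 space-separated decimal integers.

Answer: 32 13 60 11 10 21 1

Derivation:
'g': a..z range, 26 + ord('g') − ord('a') = 32
'N': A..Z range, ord('N') − ord('A') = 13
'8': 0..9 range, 52 + ord('8') − ord('0') = 60
'L': A..Z range, ord('L') − ord('A') = 11
'K': A..Z range, ord('K') − ord('A') = 10
'V': A..Z range, ord('V') − ord('A') = 21
'B': A..Z range, ord('B') − ord('A') = 1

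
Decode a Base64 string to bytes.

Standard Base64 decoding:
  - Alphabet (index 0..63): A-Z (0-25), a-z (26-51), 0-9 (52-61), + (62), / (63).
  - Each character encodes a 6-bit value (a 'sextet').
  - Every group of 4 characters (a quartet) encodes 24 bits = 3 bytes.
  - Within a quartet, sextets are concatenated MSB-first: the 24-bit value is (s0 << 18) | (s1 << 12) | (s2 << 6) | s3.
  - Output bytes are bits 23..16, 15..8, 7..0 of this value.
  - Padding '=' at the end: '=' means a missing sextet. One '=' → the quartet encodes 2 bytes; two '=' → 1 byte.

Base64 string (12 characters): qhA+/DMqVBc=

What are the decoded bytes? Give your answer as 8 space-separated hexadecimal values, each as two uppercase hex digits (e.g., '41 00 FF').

After char 0 ('q'=42): chars_in_quartet=1 acc=0x2A bytes_emitted=0
After char 1 ('h'=33): chars_in_quartet=2 acc=0xAA1 bytes_emitted=0
After char 2 ('A'=0): chars_in_quartet=3 acc=0x2A840 bytes_emitted=0
After char 3 ('+'=62): chars_in_quartet=4 acc=0xAA103E -> emit AA 10 3E, reset; bytes_emitted=3
After char 4 ('/'=63): chars_in_quartet=1 acc=0x3F bytes_emitted=3
After char 5 ('D'=3): chars_in_quartet=2 acc=0xFC3 bytes_emitted=3
After char 6 ('M'=12): chars_in_quartet=3 acc=0x3F0CC bytes_emitted=3
After char 7 ('q'=42): chars_in_quartet=4 acc=0xFC332A -> emit FC 33 2A, reset; bytes_emitted=6
After char 8 ('V'=21): chars_in_quartet=1 acc=0x15 bytes_emitted=6
After char 9 ('B'=1): chars_in_quartet=2 acc=0x541 bytes_emitted=6
After char 10 ('c'=28): chars_in_quartet=3 acc=0x1505C bytes_emitted=6
Padding '=': partial quartet acc=0x1505C -> emit 54 17; bytes_emitted=8

Answer: AA 10 3E FC 33 2A 54 17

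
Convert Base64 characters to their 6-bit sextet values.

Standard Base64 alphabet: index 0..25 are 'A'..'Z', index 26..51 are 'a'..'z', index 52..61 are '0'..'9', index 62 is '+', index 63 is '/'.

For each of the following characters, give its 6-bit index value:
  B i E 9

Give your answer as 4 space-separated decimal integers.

Answer: 1 34 4 61

Derivation:
'B': A..Z range, ord('B') − ord('A') = 1
'i': a..z range, 26 + ord('i') − ord('a') = 34
'E': A..Z range, ord('E') − ord('A') = 4
'9': 0..9 range, 52 + ord('9') − ord('0') = 61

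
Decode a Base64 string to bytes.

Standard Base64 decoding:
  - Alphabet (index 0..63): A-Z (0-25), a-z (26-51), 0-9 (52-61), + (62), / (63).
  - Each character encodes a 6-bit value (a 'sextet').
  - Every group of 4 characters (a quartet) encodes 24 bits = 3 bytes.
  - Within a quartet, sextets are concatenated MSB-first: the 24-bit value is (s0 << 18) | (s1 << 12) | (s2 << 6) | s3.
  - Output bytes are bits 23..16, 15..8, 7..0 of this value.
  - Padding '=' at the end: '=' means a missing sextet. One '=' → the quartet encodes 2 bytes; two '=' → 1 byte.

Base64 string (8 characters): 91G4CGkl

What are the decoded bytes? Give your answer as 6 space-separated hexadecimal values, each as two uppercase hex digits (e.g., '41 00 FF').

After char 0 ('9'=61): chars_in_quartet=1 acc=0x3D bytes_emitted=0
After char 1 ('1'=53): chars_in_quartet=2 acc=0xF75 bytes_emitted=0
After char 2 ('G'=6): chars_in_quartet=3 acc=0x3DD46 bytes_emitted=0
After char 3 ('4'=56): chars_in_quartet=4 acc=0xF751B8 -> emit F7 51 B8, reset; bytes_emitted=3
After char 4 ('C'=2): chars_in_quartet=1 acc=0x2 bytes_emitted=3
After char 5 ('G'=6): chars_in_quartet=2 acc=0x86 bytes_emitted=3
After char 6 ('k'=36): chars_in_quartet=3 acc=0x21A4 bytes_emitted=3
After char 7 ('l'=37): chars_in_quartet=4 acc=0x86925 -> emit 08 69 25, reset; bytes_emitted=6

Answer: F7 51 B8 08 69 25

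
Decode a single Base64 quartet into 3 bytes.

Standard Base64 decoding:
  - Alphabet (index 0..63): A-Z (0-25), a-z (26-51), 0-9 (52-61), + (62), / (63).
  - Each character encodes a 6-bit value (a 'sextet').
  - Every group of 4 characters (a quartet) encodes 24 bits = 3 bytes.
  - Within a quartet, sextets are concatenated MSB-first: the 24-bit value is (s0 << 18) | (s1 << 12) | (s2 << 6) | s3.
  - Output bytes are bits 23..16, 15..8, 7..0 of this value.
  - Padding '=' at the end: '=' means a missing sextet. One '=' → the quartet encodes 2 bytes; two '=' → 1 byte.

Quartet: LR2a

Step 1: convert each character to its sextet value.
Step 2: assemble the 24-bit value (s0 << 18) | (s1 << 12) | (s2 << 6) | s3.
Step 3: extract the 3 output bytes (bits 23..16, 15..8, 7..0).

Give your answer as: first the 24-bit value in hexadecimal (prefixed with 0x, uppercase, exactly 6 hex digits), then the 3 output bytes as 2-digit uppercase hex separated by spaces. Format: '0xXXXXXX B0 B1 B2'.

Sextets: L=11, R=17, 2=54, a=26
24-bit: (11<<18) | (17<<12) | (54<<6) | 26
      = 0x2C0000 | 0x011000 | 0x000D80 | 0x00001A
      = 0x2D1D9A
Bytes: (v>>16)&0xFF=2D, (v>>8)&0xFF=1D, v&0xFF=9A

Answer: 0x2D1D9A 2D 1D 9A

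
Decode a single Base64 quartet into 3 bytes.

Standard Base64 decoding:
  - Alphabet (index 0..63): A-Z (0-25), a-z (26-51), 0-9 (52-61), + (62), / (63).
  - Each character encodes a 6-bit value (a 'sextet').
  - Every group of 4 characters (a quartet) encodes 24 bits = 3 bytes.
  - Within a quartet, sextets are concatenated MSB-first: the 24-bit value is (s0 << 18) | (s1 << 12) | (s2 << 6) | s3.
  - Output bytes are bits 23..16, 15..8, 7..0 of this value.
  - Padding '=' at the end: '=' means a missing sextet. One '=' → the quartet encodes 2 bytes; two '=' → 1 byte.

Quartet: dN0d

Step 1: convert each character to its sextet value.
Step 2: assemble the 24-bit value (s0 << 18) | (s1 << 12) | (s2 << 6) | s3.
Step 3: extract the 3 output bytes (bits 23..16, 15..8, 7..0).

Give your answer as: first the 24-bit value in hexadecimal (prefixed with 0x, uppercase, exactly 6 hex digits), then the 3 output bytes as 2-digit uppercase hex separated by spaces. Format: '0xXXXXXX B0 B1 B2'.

Sextets: d=29, N=13, 0=52, d=29
24-bit: (29<<18) | (13<<12) | (52<<6) | 29
      = 0x740000 | 0x00D000 | 0x000D00 | 0x00001D
      = 0x74DD1D
Bytes: (v>>16)&0xFF=74, (v>>8)&0xFF=DD, v&0xFF=1D

Answer: 0x74DD1D 74 DD 1D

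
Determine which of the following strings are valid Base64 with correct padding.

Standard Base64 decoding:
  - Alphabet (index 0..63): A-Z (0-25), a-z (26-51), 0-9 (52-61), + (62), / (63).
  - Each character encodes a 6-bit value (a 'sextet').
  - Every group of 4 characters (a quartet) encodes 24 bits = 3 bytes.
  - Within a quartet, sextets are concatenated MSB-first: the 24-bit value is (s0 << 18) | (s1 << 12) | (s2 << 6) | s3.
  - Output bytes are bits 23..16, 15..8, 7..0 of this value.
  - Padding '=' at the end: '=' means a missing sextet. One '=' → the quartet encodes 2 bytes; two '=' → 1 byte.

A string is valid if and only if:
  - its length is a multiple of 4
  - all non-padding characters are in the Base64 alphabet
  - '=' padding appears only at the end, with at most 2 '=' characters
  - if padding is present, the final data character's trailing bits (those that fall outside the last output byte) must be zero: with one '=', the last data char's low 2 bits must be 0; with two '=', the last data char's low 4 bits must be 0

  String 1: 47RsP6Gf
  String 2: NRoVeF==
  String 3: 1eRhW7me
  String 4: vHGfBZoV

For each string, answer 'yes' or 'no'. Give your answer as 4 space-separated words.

String 1: '47RsP6Gf' → valid
String 2: 'NRoVeF==' → invalid (bad trailing bits)
String 3: '1eRhW7me' → valid
String 4: 'vHGfBZoV' → valid

Answer: yes no yes yes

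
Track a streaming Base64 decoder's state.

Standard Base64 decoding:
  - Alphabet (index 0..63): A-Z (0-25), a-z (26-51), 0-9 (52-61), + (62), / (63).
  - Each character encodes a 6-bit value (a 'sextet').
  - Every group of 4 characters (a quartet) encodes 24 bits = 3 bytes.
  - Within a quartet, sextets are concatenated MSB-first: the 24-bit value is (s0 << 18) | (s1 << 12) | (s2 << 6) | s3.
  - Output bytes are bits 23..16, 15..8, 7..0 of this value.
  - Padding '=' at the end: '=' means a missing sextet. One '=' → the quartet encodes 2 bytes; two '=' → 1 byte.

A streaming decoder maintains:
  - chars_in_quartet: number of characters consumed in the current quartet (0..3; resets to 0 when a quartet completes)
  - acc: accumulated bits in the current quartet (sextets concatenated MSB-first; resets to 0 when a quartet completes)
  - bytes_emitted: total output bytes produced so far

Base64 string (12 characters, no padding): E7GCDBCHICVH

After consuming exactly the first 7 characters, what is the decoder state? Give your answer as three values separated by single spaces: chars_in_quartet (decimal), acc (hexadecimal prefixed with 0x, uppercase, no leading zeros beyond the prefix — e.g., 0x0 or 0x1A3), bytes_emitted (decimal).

After char 0 ('E'=4): chars_in_quartet=1 acc=0x4 bytes_emitted=0
After char 1 ('7'=59): chars_in_quartet=2 acc=0x13B bytes_emitted=0
After char 2 ('G'=6): chars_in_quartet=3 acc=0x4EC6 bytes_emitted=0
After char 3 ('C'=2): chars_in_quartet=4 acc=0x13B182 -> emit 13 B1 82, reset; bytes_emitted=3
After char 4 ('D'=3): chars_in_quartet=1 acc=0x3 bytes_emitted=3
After char 5 ('B'=1): chars_in_quartet=2 acc=0xC1 bytes_emitted=3
After char 6 ('C'=2): chars_in_quartet=3 acc=0x3042 bytes_emitted=3

Answer: 3 0x3042 3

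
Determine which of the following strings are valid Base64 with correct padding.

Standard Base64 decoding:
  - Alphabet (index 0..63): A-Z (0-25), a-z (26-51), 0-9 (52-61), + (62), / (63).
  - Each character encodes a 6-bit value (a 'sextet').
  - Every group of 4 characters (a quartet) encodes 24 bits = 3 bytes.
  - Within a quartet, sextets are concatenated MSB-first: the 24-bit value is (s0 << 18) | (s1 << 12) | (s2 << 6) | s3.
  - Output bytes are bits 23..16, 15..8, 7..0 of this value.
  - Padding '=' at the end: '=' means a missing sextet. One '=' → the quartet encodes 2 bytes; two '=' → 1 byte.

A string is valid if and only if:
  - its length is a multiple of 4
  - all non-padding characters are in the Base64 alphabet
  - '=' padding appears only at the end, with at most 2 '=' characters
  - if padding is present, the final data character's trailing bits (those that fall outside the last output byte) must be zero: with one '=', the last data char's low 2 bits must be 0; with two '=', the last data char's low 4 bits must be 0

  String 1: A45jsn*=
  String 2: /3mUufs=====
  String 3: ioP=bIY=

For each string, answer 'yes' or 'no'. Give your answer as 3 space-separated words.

String 1: 'A45jsn*=' → invalid (bad char(s): ['*'])
String 2: '/3mUufs=====' → invalid (5 pad chars (max 2))
String 3: 'ioP=bIY=' → invalid (bad char(s): ['=']; '=' in middle)

Answer: no no no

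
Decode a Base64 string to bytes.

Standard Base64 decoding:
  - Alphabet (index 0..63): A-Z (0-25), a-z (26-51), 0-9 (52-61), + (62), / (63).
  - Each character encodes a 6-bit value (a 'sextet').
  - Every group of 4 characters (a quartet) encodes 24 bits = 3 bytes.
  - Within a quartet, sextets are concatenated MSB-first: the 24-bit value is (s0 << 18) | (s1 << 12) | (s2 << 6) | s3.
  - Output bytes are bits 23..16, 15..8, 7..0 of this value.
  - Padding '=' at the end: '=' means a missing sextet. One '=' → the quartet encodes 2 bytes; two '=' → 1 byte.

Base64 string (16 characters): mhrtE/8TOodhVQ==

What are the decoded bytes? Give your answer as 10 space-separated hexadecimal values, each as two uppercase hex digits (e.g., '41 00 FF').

After char 0 ('m'=38): chars_in_quartet=1 acc=0x26 bytes_emitted=0
After char 1 ('h'=33): chars_in_quartet=2 acc=0x9A1 bytes_emitted=0
After char 2 ('r'=43): chars_in_quartet=3 acc=0x2686B bytes_emitted=0
After char 3 ('t'=45): chars_in_quartet=4 acc=0x9A1AED -> emit 9A 1A ED, reset; bytes_emitted=3
After char 4 ('E'=4): chars_in_quartet=1 acc=0x4 bytes_emitted=3
After char 5 ('/'=63): chars_in_quartet=2 acc=0x13F bytes_emitted=3
After char 6 ('8'=60): chars_in_quartet=3 acc=0x4FFC bytes_emitted=3
After char 7 ('T'=19): chars_in_quartet=4 acc=0x13FF13 -> emit 13 FF 13, reset; bytes_emitted=6
After char 8 ('O'=14): chars_in_quartet=1 acc=0xE bytes_emitted=6
After char 9 ('o'=40): chars_in_quartet=2 acc=0x3A8 bytes_emitted=6
After char 10 ('d'=29): chars_in_quartet=3 acc=0xEA1D bytes_emitted=6
After char 11 ('h'=33): chars_in_quartet=4 acc=0x3A8761 -> emit 3A 87 61, reset; bytes_emitted=9
After char 12 ('V'=21): chars_in_quartet=1 acc=0x15 bytes_emitted=9
After char 13 ('Q'=16): chars_in_quartet=2 acc=0x550 bytes_emitted=9
Padding '==': partial quartet acc=0x550 -> emit 55; bytes_emitted=10

Answer: 9A 1A ED 13 FF 13 3A 87 61 55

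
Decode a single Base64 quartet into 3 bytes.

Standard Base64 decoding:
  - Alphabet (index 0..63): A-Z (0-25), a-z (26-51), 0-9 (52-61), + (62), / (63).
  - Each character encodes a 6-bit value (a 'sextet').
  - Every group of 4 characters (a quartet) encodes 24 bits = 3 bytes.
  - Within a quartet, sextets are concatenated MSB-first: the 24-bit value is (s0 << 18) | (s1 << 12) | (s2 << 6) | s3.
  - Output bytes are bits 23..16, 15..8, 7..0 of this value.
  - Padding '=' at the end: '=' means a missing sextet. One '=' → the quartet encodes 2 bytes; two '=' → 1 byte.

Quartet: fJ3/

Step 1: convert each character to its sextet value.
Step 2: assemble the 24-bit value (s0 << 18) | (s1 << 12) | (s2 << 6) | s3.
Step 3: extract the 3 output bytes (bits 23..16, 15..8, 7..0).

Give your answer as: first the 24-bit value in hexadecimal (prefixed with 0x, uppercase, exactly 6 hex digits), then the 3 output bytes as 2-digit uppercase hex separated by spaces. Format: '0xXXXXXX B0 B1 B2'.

Answer: 0x7C9DFF 7C 9D FF

Derivation:
Sextets: f=31, J=9, 3=55, /=63
24-bit: (31<<18) | (9<<12) | (55<<6) | 63
      = 0x7C0000 | 0x009000 | 0x000DC0 | 0x00003F
      = 0x7C9DFF
Bytes: (v>>16)&0xFF=7C, (v>>8)&0xFF=9D, v&0xFF=FF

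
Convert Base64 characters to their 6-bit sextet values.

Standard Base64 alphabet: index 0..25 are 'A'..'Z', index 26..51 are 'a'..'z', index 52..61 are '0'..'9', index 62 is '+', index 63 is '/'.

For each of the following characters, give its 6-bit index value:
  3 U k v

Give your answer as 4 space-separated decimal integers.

Answer: 55 20 36 47

Derivation:
'3': 0..9 range, 52 + ord('3') − ord('0') = 55
'U': A..Z range, ord('U') − ord('A') = 20
'k': a..z range, 26 + ord('k') − ord('a') = 36
'v': a..z range, 26 + ord('v') − ord('a') = 47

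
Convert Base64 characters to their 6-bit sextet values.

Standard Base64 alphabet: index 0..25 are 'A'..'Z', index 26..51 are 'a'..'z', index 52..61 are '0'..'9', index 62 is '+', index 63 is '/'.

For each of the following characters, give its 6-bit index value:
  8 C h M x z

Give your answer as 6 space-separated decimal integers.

'8': 0..9 range, 52 + ord('8') − ord('0') = 60
'C': A..Z range, ord('C') − ord('A') = 2
'h': a..z range, 26 + ord('h') − ord('a') = 33
'M': A..Z range, ord('M') − ord('A') = 12
'x': a..z range, 26 + ord('x') − ord('a') = 49
'z': a..z range, 26 + ord('z') − ord('a') = 51

Answer: 60 2 33 12 49 51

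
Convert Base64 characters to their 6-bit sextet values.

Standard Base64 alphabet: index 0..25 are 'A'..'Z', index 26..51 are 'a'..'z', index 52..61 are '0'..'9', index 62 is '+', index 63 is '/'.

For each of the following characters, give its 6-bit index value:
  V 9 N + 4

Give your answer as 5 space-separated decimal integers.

'V': A..Z range, ord('V') − ord('A') = 21
'9': 0..9 range, 52 + ord('9') − ord('0') = 61
'N': A..Z range, ord('N') − ord('A') = 13
'+': index 62
'4': 0..9 range, 52 + ord('4') − ord('0') = 56

Answer: 21 61 13 62 56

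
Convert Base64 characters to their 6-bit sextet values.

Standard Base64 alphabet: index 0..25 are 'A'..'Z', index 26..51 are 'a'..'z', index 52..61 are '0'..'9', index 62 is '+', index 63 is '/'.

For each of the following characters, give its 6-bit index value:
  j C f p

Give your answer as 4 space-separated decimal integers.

Answer: 35 2 31 41

Derivation:
'j': a..z range, 26 + ord('j') − ord('a') = 35
'C': A..Z range, ord('C') − ord('A') = 2
'f': a..z range, 26 + ord('f') − ord('a') = 31
'p': a..z range, 26 + ord('p') − ord('a') = 41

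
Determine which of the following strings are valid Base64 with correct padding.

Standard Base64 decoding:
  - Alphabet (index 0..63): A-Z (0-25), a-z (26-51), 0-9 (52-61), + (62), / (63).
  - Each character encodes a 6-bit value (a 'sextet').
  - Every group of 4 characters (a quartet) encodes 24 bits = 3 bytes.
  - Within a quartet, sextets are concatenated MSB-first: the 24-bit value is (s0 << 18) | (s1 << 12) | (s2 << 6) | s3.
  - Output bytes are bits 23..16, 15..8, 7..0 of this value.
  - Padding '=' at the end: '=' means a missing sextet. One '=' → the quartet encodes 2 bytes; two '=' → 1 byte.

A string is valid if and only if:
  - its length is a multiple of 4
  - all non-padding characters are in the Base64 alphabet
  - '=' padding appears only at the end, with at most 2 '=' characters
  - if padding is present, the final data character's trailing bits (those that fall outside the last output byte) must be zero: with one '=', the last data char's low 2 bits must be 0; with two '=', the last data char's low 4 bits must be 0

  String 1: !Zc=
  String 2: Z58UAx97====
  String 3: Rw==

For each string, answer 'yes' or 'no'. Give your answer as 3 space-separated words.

String 1: '!Zc=' → invalid (bad char(s): ['!'])
String 2: 'Z58UAx97====' → invalid (4 pad chars (max 2))
String 3: 'Rw==' → valid

Answer: no no yes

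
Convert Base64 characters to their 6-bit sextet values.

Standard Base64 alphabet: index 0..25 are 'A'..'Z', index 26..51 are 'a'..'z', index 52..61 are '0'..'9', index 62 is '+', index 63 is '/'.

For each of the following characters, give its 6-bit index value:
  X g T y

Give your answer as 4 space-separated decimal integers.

Answer: 23 32 19 50

Derivation:
'X': A..Z range, ord('X') − ord('A') = 23
'g': a..z range, 26 + ord('g') − ord('a') = 32
'T': A..Z range, ord('T') − ord('A') = 19
'y': a..z range, 26 + ord('y') − ord('a') = 50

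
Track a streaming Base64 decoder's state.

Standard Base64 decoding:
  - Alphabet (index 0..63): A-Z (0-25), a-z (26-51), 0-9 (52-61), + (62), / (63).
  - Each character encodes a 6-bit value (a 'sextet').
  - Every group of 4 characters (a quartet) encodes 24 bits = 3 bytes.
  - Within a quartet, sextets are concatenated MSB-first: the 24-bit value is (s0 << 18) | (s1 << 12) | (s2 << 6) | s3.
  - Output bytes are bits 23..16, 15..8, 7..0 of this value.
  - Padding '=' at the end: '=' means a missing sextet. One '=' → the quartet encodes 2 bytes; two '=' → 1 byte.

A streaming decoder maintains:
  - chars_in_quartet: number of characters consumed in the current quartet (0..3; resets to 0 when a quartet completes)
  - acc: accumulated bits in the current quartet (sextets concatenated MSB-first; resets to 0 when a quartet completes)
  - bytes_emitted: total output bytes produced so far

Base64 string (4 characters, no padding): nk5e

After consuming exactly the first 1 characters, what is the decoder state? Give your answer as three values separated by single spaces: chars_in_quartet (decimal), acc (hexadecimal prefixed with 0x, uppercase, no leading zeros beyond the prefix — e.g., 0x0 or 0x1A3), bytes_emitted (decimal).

After char 0 ('n'=39): chars_in_quartet=1 acc=0x27 bytes_emitted=0

Answer: 1 0x27 0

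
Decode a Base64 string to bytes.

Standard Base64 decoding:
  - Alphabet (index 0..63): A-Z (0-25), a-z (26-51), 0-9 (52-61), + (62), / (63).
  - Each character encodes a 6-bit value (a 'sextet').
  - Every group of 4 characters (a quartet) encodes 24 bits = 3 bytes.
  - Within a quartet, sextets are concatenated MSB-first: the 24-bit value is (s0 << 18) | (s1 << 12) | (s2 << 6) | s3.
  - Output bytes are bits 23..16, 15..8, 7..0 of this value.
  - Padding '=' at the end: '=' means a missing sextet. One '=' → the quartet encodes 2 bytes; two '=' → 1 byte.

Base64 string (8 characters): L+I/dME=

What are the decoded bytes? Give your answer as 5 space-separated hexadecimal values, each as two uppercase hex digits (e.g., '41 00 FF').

Answer: 2F E2 3F 74 C1

Derivation:
After char 0 ('L'=11): chars_in_quartet=1 acc=0xB bytes_emitted=0
After char 1 ('+'=62): chars_in_quartet=2 acc=0x2FE bytes_emitted=0
After char 2 ('I'=8): chars_in_quartet=3 acc=0xBF88 bytes_emitted=0
After char 3 ('/'=63): chars_in_quartet=4 acc=0x2FE23F -> emit 2F E2 3F, reset; bytes_emitted=3
After char 4 ('d'=29): chars_in_quartet=1 acc=0x1D bytes_emitted=3
After char 5 ('M'=12): chars_in_quartet=2 acc=0x74C bytes_emitted=3
After char 6 ('E'=4): chars_in_quartet=3 acc=0x1D304 bytes_emitted=3
Padding '=': partial quartet acc=0x1D304 -> emit 74 C1; bytes_emitted=5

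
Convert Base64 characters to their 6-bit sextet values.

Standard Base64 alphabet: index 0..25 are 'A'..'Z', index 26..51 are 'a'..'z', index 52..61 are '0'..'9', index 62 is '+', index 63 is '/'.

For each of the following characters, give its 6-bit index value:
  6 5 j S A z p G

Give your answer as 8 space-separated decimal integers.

'6': 0..9 range, 52 + ord('6') − ord('0') = 58
'5': 0..9 range, 52 + ord('5') − ord('0') = 57
'j': a..z range, 26 + ord('j') − ord('a') = 35
'S': A..Z range, ord('S') − ord('A') = 18
'A': A..Z range, ord('A') − ord('A') = 0
'z': a..z range, 26 + ord('z') − ord('a') = 51
'p': a..z range, 26 + ord('p') − ord('a') = 41
'G': A..Z range, ord('G') − ord('A') = 6

Answer: 58 57 35 18 0 51 41 6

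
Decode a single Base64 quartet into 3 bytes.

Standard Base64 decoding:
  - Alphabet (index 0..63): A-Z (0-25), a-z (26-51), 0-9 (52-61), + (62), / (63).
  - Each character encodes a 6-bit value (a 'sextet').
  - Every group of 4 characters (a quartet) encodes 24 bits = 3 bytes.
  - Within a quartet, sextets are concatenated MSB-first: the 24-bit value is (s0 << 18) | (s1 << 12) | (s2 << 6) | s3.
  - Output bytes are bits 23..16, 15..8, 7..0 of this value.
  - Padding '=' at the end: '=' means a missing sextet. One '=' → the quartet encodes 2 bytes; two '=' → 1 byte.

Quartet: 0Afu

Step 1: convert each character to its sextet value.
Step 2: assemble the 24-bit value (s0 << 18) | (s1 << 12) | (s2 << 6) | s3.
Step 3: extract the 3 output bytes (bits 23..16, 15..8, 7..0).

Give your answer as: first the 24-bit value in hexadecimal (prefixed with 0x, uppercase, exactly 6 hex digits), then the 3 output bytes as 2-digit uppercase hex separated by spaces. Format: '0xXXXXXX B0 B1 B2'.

Sextets: 0=52, A=0, f=31, u=46
24-bit: (52<<18) | (0<<12) | (31<<6) | 46
      = 0xD00000 | 0x000000 | 0x0007C0 | 0x00002E
      = 0xD007EE
Bytes: (v>>16)&0xFF=D0, (v>>8)&0xFF=07, v&0xFF=EE

Answer: 0xD007EE D0 07 EE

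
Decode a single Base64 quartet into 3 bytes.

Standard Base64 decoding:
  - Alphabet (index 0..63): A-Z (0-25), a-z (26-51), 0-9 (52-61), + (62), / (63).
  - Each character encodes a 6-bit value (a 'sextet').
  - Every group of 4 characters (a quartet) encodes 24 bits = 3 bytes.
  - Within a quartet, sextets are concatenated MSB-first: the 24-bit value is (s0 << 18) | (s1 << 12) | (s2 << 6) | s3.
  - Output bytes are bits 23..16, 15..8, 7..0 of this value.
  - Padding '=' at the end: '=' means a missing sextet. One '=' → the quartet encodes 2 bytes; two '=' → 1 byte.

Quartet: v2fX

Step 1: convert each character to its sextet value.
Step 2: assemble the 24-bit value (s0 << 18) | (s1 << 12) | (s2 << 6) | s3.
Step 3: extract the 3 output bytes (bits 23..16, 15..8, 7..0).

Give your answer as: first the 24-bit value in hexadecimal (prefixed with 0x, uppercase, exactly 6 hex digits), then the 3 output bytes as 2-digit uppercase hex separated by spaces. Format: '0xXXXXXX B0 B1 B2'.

Sextets: v=47, 2=54, f=31, X=23
24-bit: (47<<18) | (54<<12) | (31<<6) | 23
      = 0xBC0000 | 0x036000 | 0x0007C0 | 0x000017
      = 0xBF67D7
Bytes: (v>>16)&0xFF=BF, (v>>8)&0xFF=67, v&0xFF=D7

Answer: 0xBF67D7 BF 67 D7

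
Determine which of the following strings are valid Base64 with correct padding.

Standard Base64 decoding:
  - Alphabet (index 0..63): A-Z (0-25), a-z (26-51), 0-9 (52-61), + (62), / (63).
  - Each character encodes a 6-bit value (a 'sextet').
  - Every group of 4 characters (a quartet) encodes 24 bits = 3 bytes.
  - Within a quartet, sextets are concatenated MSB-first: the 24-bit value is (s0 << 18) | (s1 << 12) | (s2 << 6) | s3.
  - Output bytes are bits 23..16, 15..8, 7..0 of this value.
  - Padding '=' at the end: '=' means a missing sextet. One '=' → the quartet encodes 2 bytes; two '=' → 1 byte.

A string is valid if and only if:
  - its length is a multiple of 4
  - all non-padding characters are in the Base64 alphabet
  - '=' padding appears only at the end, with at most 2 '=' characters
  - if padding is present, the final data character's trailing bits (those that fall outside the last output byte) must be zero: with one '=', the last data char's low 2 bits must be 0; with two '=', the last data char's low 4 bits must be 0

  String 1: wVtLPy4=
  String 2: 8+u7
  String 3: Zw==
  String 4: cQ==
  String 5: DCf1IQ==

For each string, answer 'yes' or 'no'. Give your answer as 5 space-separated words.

String 1: 'wVtLPy4=' → valid
String 2: '8+u7' → valid
String 3: 'Zw==' → valid
String 4: 'cQ==' → valid
String 5: 'DCf1IQ==' → valid

Answer: yes yes yes yes yes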